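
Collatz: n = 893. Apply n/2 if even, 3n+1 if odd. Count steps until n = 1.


893 → 2680 → 1340 → 670 → 335 → 1006 → 503 → 1510 → 755 → 2266 → 1133 → 3400 → 1700 → 850 → 425 → 1276 → 638 → 319 → 958 → 479 → 1438 → 719 → 2158 → 1079 → 3238 → 1619 → 4858 → 2429 → 7288 → 3644 → 1822 → 911 → 2734 → 1367 → 4102 → 2051 → 6154 → 3077 → 9232 → 4616 → 2308 → 1154 → 577 → 1732 → 866 → 433 → 1300 → 650 → 325 → 976 → 488 → 244 → 122 → 61 → 184 → 92 → 46 → 23 → 70 → 35 → 106 → 53 → 160 → 80 → 40 → 20 → 10 → 5 → 16 → 8 → 4 → 2 → 1
Total steps = 72

72 steps


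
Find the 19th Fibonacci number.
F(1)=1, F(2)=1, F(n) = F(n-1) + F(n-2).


Sequence: 1, 1, 2, 3, 5, 8, 13, 21, 34, 55, 89, 144, 233, 377, 610, 987, 1597, 2584, 4181
F(19) = 4181


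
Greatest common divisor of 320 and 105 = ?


320 = 3 * 105 + 5
105 = 21 * 5 + 0
GCD = 5


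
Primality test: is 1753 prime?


Check divisors up to sqrt(1753) = 41.8688
No divisors found.
1753 is prime.

Yes, 1753 is prime


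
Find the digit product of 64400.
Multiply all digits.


6 × 4 × 4 × 0 × 0 = 0


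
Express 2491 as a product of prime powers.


2491 / 47 = 53
53 / 53 = 1
2491 = 47 × 53


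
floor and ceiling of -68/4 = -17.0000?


-68/4 = -17.0000
floor = -17
ceil = -17

floor = -17, ceil = -17


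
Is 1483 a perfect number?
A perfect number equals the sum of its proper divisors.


Proper divisors of 1483: 1
Sum = 1 = 1

No, 1483 is not perfect (1 ≠ 1483)


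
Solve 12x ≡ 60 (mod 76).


GCD(12, 76) = 4 divides 60
Divide: 3x ≡ 15 (mod 19)
x ≡ 5 (mod 19)


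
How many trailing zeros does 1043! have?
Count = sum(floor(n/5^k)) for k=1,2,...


floor(1043/5) = 208
floor(1043/25) = 41
floor(1043/125) = 8
floor(1043/625) = 1
Total = 258

258 trailing zeros


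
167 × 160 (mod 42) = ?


167 × 160 = 26720
26720 mod 42 = 8


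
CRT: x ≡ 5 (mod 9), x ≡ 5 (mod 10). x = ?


M = 9*10 = 90
M1 = M/9 = 10, M2 = M/10 = 9
M1^(-1) mod 9 = 1, M2^(-1) mod 10 = 9
x = 5*10*1 + 5*9*9 = 455
455 mod 90 = 5
Check: 5 mod 9 = 5 ✓, 5 mod 10 = 5 ✓

x ≡ 5 (mod 90)


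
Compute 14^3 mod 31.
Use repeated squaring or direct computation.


14^1 mod 31 = 14
14^2 mod 31 = 10
14^3 mod 31 = 16


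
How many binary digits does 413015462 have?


413015462 in base 2 = 11000100111100001110110100110
Number of digits = 29

29 digits (base 2)


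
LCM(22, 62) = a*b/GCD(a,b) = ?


GCD(22, 62) = 2
LCM = 22*62/2 = 1364/2 = 682

LCM = 682


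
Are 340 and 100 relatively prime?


Euclidean algorithm:
340 = 3 * 100 + 40
100 = 2 * 40 + 20
40 = 2 * 20 + 0
GCD(340, 100) = 20

No, not coprime (GCD = 20)


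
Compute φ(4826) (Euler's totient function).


4826 = 2 × 19 × 127
Prime factors: 2, 19, 127
φ(4826) = 4826 × (1-1/2) × (1-1/19) × (1-1/127)
= 4826 × 1/2 × 18/19 × 126/127 = 2268

φ(4826) = 2268


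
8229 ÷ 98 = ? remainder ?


8229 = 98 * 83 + 95
Check: 8134 + 95 = 8229

q = 83, r = 95


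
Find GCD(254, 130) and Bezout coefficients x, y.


Tabular extended Euclidean (each row: r = 254*s + 130*t):
r=254, s=1, t=0
r=130, s=0, t=1
q=1: r=124, s=1, t=-1   [254*(1) + 130*(-1) = 124]
q=1: r=6, s=-1, t=2   [254*(-1) + 130*(2) = 6]
q=20: r=4, s=21, t=-41   [254*(21) + 130*(-41) = 4]
q=1: r=2, s=-22, t=43   [254*(-22) + 130*(43) = 2]
q=2: r=0, s=65, t=-127   [254*(65) + 130*(-127) = 0]
GCD = 2; from the row with r=2: x=-22, y=43
Check: 254*(-22) + 130*(43) = -5588 + 5590 = 2

GCD = 2, x = -22, y = 43


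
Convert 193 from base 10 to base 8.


193 (base 10) = 193 (decimal)
193 (decimal) = 301 (base 8)


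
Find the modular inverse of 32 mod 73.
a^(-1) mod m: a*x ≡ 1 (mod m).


Use the extended Euclidean algorithm on (73, 32); each row r = 73*s + 32*t:
r=73, s=1, t=0
r=32, s=0, t=1
q=2: r=9, s=1, t=-2   [73*(1) + 32*(-2) = 9]
q=3: r=5, s=-3, t=7   [73*(-3) + 32*(7) = 5]
q=1: r=4, s=4, t=-9   [73*(4) + 32*(-9) = 4]
q=1: r=1, s=-7, t=16   [73*(-7) + 32*(16) = 1]
q=4: r=0, s=32, t=-73   [73*(32) + 32*(-73) = 0]
GCD = 1 with t = 16, so 32*(16) ≡ 1 (mod 73)
Inverse = 16 mod 73 = 16
Check: 32 * 16 = 512 ≡ 1 (mod 73)

32^(-1) ≡ 16 (mod 73)


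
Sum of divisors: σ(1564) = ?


Divisors of 1564: 1, 2, 4, 17, 23, 34, 46, 68, 92, 391, 782, 1564
Sum = 1 + 2 + 4 + 17 + 23 + 34 + 46 + 68 + 92 + 391 + 782 + 1564 = 3024

σ(1564) = 3024


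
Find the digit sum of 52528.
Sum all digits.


5 + 2 + 5 + 2 + 8 = 22


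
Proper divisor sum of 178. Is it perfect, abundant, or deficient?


Proper divisors: 1, 2, 89
Sum = 1 + 2 + 89 = 92
92 < 178 → deficient

s(178) = 92 (deficient)


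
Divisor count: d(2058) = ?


2058 = 2^1 × 3^1 × 7^3
d(2058) = (1+1) × (1+1) × (3+1) = 16

16 divisors


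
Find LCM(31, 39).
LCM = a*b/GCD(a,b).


GCD(31, 39) = 1
LCM = 31*39/1 = 1209/1 = 1209

LCM = 1209


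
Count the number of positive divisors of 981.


981 = 3^2 × 109^1
d(981) = (2+1) × (1+1) = 6

6 divisors


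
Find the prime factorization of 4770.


4770 / 2 = 2385
2385 / 3 = 795
795 / 3 = 265
265 / 5 = 53
53 / 53 = 1
4770 = 2 × 3^2 × 5 × 53


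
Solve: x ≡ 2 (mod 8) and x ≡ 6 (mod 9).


M = 8*9 = 72
M1 = M/8 = 9, M2 = M/9 = 8
M1^(-1) mod 8 = 1, M2^(-1) mod 9 = 8
x = 2*9*1 + 6*8*8 = 402
402 mod 72 = 42
Check: 42 mod 8 = 2 ✓, 42 mod 9 = 6 ✓

x ≡ 42 (mod 72)


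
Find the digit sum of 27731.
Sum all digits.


2 + 7 + 7 + 3 + 1 = 20


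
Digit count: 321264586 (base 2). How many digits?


321264586 in base 2 = 10011001001100001101111001010
Number of digits = 29

29 digits (base 2)


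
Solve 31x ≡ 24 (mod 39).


GCD(31, 39) = 1, unique solution
a^(-1) mod 39 = 34
x = 34 * 24 mod 39 = 36

x ≡ 36 (mod 39)


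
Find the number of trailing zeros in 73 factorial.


floor(73/5) = 14
floor(73/25) = 2
Total = 16

16 trailing zeros


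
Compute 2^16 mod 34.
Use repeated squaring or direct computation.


2^1 mod 34 = 2
2^2 mod 34 = 4
2^3 mod 34 = 8
2^4 mod 34 = 16
2^5 mod 34 = 32
2^6 mod 34 = 30
2^7 mod 34 = 26
2^8 mod 34 = 18
2^9 mod 34 = 2
2^10 mod 34 = 4
2^11 mod 34 = 8
2^12 mod 34 = 16
2^13 mod 34 = 32
2^14 mod 34 = 30
2^15 mod 34 = 26
2^16 mod 34 = 18


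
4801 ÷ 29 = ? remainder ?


4801 = 29 * 165 + 16
Check: 4785 + 16 = 4801

q = 165, r = 16


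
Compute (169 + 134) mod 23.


169 + 134 = 303
303 mod 23 = 4


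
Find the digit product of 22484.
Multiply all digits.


2 × 2 × 4 × 8 × 4 = 512


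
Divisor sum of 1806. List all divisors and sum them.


Divisors of 1806: 1, 2, 3, 6, 7, 14, 21, 42, 43, 86, 129, 258, 301, 602, 903, 1806
Sum = 1 + 2 + 3 + 6 + 7 + 14 + 21 + 42 + 43 + 86 + 129 + 258 + 301 + 602 + 903 + 1806 = 4224

σ(1806) = 4224


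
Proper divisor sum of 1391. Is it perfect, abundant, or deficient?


Proper divisors: 1, 13, 107
Sum = 1 + 13 + 107 = 121
121 < 1391 → deficient

s(1391) = 121 (deficient)


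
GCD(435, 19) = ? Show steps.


435 = 22 * 19 + 17
19 = 1 * 17 + 2
17 = 8 * 2 + 1
2 = 2 * 1 + 0
GCD = 1


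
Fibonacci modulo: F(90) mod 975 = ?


F(k) mod 975 for k=1..90:
1, 1, 2, 3, 5, 8, 13, 21, 34, 55, 89, 144, 233, 377, 610, 12, 622, 634, 281, 915, 221, 161, 382, 543, 925, 493, 443, 936, 404, 365, 769, 159, 928, 112, 65, 177, 242, 419, 661, 105, 766, 871, 662, 558, 245, 803, 73, 876, 949, 850, 824, 699, 548, 272, 820, 117, 937, 79, 41, 120, 161, 281, 442, 723, 190, 913, 128, 66, 194, 260, 454, 714, 193, 907, 125, 57, 182, 239, 421, 660, 106, 766, 872, 663, 560, 248, 808, 81, 889, 970
F(90) mod 975 = 970


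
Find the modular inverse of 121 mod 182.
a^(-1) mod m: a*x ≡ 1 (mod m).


Use the extended Euclidean algorithm on (182, 121); each row r = 182*s + 121*t:
r=182, s=1, t=0
r=121, s=0, t=1
q=1: r=61, s=1, t=-1   [182*(1) + 121*(-1) = 61]
q=1: r=60, s=-1, t=2   [182*(-1) + 121*(2) = 60]
q=1: r=1, s=2, t=-3   [182*(2) + 121*(-3) = 1]
q=60: r=0, s=-121, t=182   [182*(-121) + 121*(182) = 0]
GCD = 1 with t = -3, so 121*(-3) ≡ 1 (mod 182)
Inverse = -3 mod 182 = 179
Check: 121 * 179 = 21659 ≡ 1 (mod 182)

121^(-1) ≡ 179 (mod 182)


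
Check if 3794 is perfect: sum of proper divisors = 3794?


Proper divisors of 3794: 1, 2, 7, 14, 271, 542, 1897
Sum = 1 + 2 + 7 + 14 + 271 + 542 + 1897 = 2734

No, 3794 is not perfect (2734 ≠ 3794)


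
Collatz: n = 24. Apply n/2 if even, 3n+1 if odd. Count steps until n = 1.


24 → 12 → 6 → 3 → 10 → 5 → 16 → 8 → 4 → 2 → 1
Total steps = 10

10 steps


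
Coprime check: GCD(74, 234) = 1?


Euclidean algorithm:
234 = 3 * 74 + 12
74 = 6 * 12 + 2
12 = 6 * 2 + 0
GCD(74, 234) = 2

No, not coprime (GCD = 2)


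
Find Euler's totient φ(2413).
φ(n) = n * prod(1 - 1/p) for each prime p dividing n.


2413 = 19 × 127
Prime factors: 19, 127
φ(2413) = 2413 × (1-1/19) × (1-1/127)
= 2413 × 18/19 × 126/127 = 2268

φ(2413) = 2268


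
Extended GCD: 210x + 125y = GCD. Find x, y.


Tabular extended Euclidean (each row: r = 210*s + 125*t):
r=210, s=1, t=0
r=125, s=0, t=1
q=1: r=85, s=1, t=-1   [210*(1) + 125*(-1) = 85]
q=1: r=40, s=-1, t=2   [210*(-1) + 125*(2) = 40]
q=2: r=5, s=3, t=-5   [210*(3) + 125*(-5) = 5]
q=8: r=0, s=-25, t=42   [210*(-25) + 125*(42) = 0]
GCD = 5; from the row with r=5: x=3, y=-5
Check: 210*(3) + 125*(-5) = 630 - 625 = 5

GCD = 5, x = 3, y = -5


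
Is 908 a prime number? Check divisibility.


908 / 2 = 454 (exact division)
908 is NOT prime.

No, 908 is not prime


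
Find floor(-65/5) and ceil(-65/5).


-65/5 = -13.0000
floor = -13
ceil = -13

floor = -13, ceil = -13


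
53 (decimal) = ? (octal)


53 (base 10) = 53 (decimal)
53 (decimal) = 65 (base 8)


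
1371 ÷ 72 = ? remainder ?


1371 = 72 * 19 + 3
Check: 1368 + 3 = 1371

q = 19, r = 3


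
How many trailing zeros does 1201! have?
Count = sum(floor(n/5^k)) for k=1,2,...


floor(1201/5) = 240
floor(1201/25) = 48
floor(1201/125) = 9
floor(1201/625) = 1
Total = 298

298 trailing zeros


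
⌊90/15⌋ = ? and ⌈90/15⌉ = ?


90/15 = 6.0000
floor = 6
ceil = 6

floor = 6, ceil = 6


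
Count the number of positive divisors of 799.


799 = 17^1 × 47^1
d(799) = (1+1) × (1+1) = 4

4 divisors


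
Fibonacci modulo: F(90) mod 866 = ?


F(k) mod 866 for k=1..90:
1, 1, 2, 3, 5, 8, 13, 21, 34, 55, 89, 144, 233, 377, 610, 121, 731, 852, 717, 703, 554, 391, 79, 470, 549, 153, 702, 855, 691, 680, 505, 319, 824, 277, 235, 512, 747, 393, 274, 667, 75, 742, 817, 693, 644, 471, 249, 720, 103, 823, 60, 17, 77, 94, 171, 265, 436, 701, 271, 106, 377, 483, 860, 477, 471, 82, 553, 635, 322, 91, 413, 504, 51, 555, 606, 295, 35, 330, 365, 695, 194, 23, 217, 240, 457, 697, 288, 119, 407, 526
F(90) mod 866 = 526


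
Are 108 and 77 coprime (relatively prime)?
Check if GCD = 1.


Euclidean algorithm:
108 = 1 * 77 + 31
77 = 2 * 31 + 15
31 = 2 * 15 + 1
15 = 15 * 1 + 0
GCD(108, 77) = 1

Yes, coprime (GCD = 1)


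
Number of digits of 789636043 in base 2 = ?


789636043 in base 2 = 101111000100001110001111001011
Number of digits = 30

30 digits (base 2)


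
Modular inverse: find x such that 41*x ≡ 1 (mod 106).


Use the extended Euclidean algorithm on (106, 41); each row r = 106*s + 41*t:
r=106, s=1, t=0
r=41, s=0, t=1
q=2: r=24, s=1, t=-2   [106*(1) + 41*(-2) = 24]
q=1: r=17, s=-1, t=3   [106*(-1) + 41*(3) = 17]
q=1: r=7, s=2, t=-5   [106*(2) + 41*(-5) = 7]
q=2: r=3, s=-5, t=13   [106*(-5) + 41*(13) = 3]
q=2: r=1, s=12, t=-31   [106*(12) + 41*(-31) = 1]
q=3: r=0, s=-41, t=106   [106*(-41) + 41*(106) = 0]
GCD = 1 with t = -31, so 41*(-31) ≡ 1 (mod 106)
Inverse = -31 mod 106 = 75
Check: 41 * 75 = 3075 ≡ 1 (mod 106)

41^(-1) ≡ 75 (mod 106)


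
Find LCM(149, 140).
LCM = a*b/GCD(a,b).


GCD(149, 140) = 1
LCM = 149*140/1 = 20860/1 = 20860

LCM = 20860


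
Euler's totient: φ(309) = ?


309 = 3 × 103
Prime factors: 3, 103
φ(309) = 309 × (1-1/3) × (1-1/103)
= 309 × 2/3 × 102/103 = 204

φ(309) = 204


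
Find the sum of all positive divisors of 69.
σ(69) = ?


Divisors of 69: 1, 3, 23, 69
Sum = 1 + 3 + 23 + 69 = 96

σ(69) = 96


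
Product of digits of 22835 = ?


2 × 2 × 8 × 3 × 5 = 480


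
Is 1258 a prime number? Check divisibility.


1258 / 2 = 629 (exact division)
1258 is NOT prime.

No, 1258 is not prime


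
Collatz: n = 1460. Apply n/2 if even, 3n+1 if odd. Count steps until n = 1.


1460 → 730 → 365 → 1096 → 548 → 274 → 137 → 412 → 206 → 103 → 310 → 155 → 466 → 233 → 700 → 350 → 175 → 526 → 263 → 790 → 395 → 1186 → 593 → 1780 → 890 → 445 → 1336 → 668 → 334 → 167 → 502 → 251 → 754 → 377 → 1132 → 566 → 283 → 850 → 425 → 1276 → 638 → 319 → 958 → 479 → 1438 → 719 → 2158 → 1079 → 3238 → 1619 → 4858 → 2429 → 7288 → 3644 → 1822 → 911 → 2734 → 1367 → 4102 → 2051 → 6154 → 3077 → 9232 → 4616 → 2308 → 1154 → 577 → 1732 → 866 → 433 → 1300 → 650 → 325 → 976 → 488 → 244 → 122 → 61 → 184 → 92 → 46 → 23 → 70 → 35 → 106 → 53 → 160 → 80 → 40 → 20 → 10 → 5 → 16 → 8 → 4 → 2 → 1
Total steps = 96

96 steps


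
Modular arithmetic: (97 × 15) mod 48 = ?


97 × 15 = 1455
1455 mod 48 = 15


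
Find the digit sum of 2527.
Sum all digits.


2 + 5 + 2 + 7 = 16


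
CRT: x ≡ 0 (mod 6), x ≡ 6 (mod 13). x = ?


M = 6*13 = 78
M1 = M/6 = 13, M2 = M/13 = 6
M1^(-1) mod 6 = 1, M2^(-1) mod 13 = 11
x = 0*13*1 + 6*6*11 = 396
396 mod 78 = 6
Check: 6 mod 6 = 0 ✓, 6 mod 13 = 6 ✓

x ≡ 6 (mod 78)


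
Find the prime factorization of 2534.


2534 / 2 = 1267
1267 / 7 = 181
181 / 181 = 1
2534 = 2 × 7 × 181


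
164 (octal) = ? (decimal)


164 (base 8) = 116 (decimal)
116 (decimal) = 116 (base 10)


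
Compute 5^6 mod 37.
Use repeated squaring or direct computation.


5^1 mod 37 = 5
5^2 mod 37 = 25
5^3 mod 37 = 14
5^4 mod 37 = 33
5^5 mod 37 = 17
5^6 mod 37 = 11


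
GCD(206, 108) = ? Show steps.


206 = 1 * 108 + 98
108 = 1 * 98 + 10
98 = 9 * 10 + 8
10 = 1 * 8 + 2
8 = 4 * 2 + 0
GCD = 2


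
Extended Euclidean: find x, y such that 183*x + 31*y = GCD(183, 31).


Tabular extended Euclidean (each row: r = 183*s + 31*t):
r=183, s=1, t=0
r=31, s=0, t=1
q=5: r=28, s=1, t=-5   [183*(1) + 31*(-5) = 28]
q=1: r=3, s=-1, t=6   [183*(-1) + 31*(6) = 3]
q=9: r=1, s=10, t=-59   [183*(10) + 31*(-59) = 1]
q=3: r=0, s=-31, t=183   [183*(-31) + 31*(183) = 0]
GCD = 1; from the row with r=1: x=10, y=-59
Check: 183*(10) + 31*(-59) = 1830 - 1829 = 1

GCD = 1, x = 10, y = -59


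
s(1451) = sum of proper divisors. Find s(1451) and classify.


Proper divisors: 1
Sum = 1 = 1
1 < 1451 → deficient

s(1451) = 1 (deficient)


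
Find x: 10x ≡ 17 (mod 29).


GCD(10, 29) = 1, unique solution
a^(-1) mod 29 = 3
x = 3 * 17 mod 29 = 22

x ≡ 22 (mod 29)


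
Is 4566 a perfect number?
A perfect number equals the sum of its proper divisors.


Proper divisors of 4566: 1, 2, 3, 6, 761, 1522, 2283
Sum = 1 + 2 + 3 + 6 + 761 + 1522 + 2283 = 4578

No, 4566 is not perfect (4578 ≠ 4566)


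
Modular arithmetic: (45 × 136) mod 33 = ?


45 × 136 = 6120
6120 mod 33 = 15


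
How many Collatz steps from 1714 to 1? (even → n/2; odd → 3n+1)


1714 → 857 → 2572 → 1286 → 643 → 1930 → 965 → 2896 → 1448 → 724 → 362 → 181 → 544 → 272 → 136 → 68 → 34 → 17 → 52 → 26 → 13 → 40 → 20 → 10 → 5 → 16 → 8 → 4 → 2 → 1
Total steps = 29

29 steps


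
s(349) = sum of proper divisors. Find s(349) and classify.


Proper divisors: 1
Sum = 1 = 1
1 < 349 → deficient

s(349) = 1 (deficient)


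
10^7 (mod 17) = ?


10^1 mod 17 = 10
10^2 mod 17 = 15
10^3 mod 17 = 14
10^4 mod 17 = 4
10^5 mod 17 = 6
10^6 mod 17 = 9
10^7 mod 17 = 5


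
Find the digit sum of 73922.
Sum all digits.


7 + 3 + 9 + 2 + 2 = 23


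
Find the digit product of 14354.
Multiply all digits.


1 × 4 × 3 × 5 × 4 = 240


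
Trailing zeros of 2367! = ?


floor(2367/5) = 473
floor(2367/25) = 94
floor(2367/125) = 18
floor(2367/625) = 3
Total = 588

588 trailing zeros


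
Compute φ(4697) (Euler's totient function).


4697 = 7 × 11 × 61
Prime factors: 7, 11, 61
φ(4697) = 4697 × (1-1/7) × (1-1/11) × (1-1/61)
= 4697 × 6/7 × 10/11 × 60/61 = 3600

φ(4697) = 3600


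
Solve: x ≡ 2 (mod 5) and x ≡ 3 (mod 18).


M = 5*18 = 90
M1 = M/5 = 18, M2 = M/18 = 5
M1^(-1) mod 5 = 2, M2^(-1) mod 18 = 11
x = 2*18*2 + 3*5*11 = 237
237 mod 90 = 57
Check: 57 mod 5 = 2 ✓, 57 mod 18 = 3 ✓

x ≡ 57 (mod 90)


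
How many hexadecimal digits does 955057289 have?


955057289 in base 16 = 38ED0489
Number of digits = 8

8 digits (base 16)


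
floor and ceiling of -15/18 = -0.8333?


-15/18 = -0.8333
floor = -1
ceil = 0

floor = -1, ceil = 0


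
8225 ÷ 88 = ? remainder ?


8225 = 88 * 93 + 41
Check: 8184 + 41 = 8225

q = 93, r = 41


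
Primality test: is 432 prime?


432 / 2 = 216 (exact division)
432 is NOT prime.

No, 432 is not prime


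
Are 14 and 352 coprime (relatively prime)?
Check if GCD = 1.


Euclidean algorithm:
352 = 25 * 14 + 2
14 = 7 * 2 + 0
GCD(14, 352) = 2

No, not coprime (GCD = 2)


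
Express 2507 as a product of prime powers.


2507 / 23 = 109
109 / 109 = 1
2507 = 23 × 109


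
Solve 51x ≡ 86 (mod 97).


GCD(51, 97) = 1, unique solution
a^(-1) mod 97 = 78
x = 78 * 86 mod 97 = 15

x ≡ 15 (mod 97)


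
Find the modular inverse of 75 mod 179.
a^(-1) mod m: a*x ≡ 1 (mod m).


Use the extended Euclidean algorithm on (179, 75); each row r = 179*s + 75*t:
r=179, s=1, t=0
r=75, s=0, t=1
q=2: r=29, s=1, t=-2   [179*(1) + 75*(-2) = 29]
q=2: r=17, s=-2, t=5   [179*(-2) + 75*(5) = 17]
q=1: r=12, s=3, t=-7   [179*(3) + 75*(-7) = 12]
q=1: r=5, s=-5, t=12   [179*(-5) + 75*(12) = 5]
q=2: r=2, s=13, t=-31   [179*(13) + 75*(-31) = 2]
q=2: r=1, s=-31, t=74   [179*(-31) + 75*(74) = 1]
q=2: r=0, s=75, t=-179   [179*(75) + 75*(-179) = 0]
GCD = 1 with t = 74, so 75*(74) ≡ 1 (mod 179)
Inverse = 74 mod 179 = 74
Check: 75 * 74 = 5550 ≡ 1 (mod 179)

75^(-1) ≡ 74 (mod 179)


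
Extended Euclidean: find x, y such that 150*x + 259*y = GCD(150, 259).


Tabular extended Euclidean (each row: r = 150*s + 259*t):
r=150, s=1, t=0
r=259, s=0, t=1
q=0: r=150, s=1, t=0   [150*(1) + 259*(0) = 150]
q=1: r=109, s=-1, t=1   [150*(-1) + 259*(1) = 109]
q=1: r=41, s=2, t=-1   [150*(2) + 259*(-1) = 41]
q=2: r=27, s=-5, t=3   [150*(-5) + 259*(3) = 27]
q=1: r=14, s=7, t=-4   [150*(7) + 259*(-4) = 14]
q=1: r=13, s=-12, t=7   [150*(-12) + 259*(7) = 13]
q=1: r=1, s=19, t=-11   [150*(19) + 259*(-11) = 1]
q=13: r=0, s=-259, t=150   [150*(-259) + 259*(150) = 0]
GCD = 1; from the row with r=1: x=19, y=-11
Check: 150*(19) + 259*(-11) = 2850 - 2849 = 1

GCD = 1, x = 19, y = -11


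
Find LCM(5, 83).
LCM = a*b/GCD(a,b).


GCD(5, 83) = 1
LCM = 5*83/1 = 415/1 = 415

LCM = 415


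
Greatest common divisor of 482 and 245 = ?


482 = 1 * 245 + 237
245 = 1 * 237 + 8
237 = 29 * 8 + 5
8 = 1 * 5 + 3
5 = 1 * 3 + 2
3 = 1 * 2 + 1
2 = 2 * 1 + 0
GCD = 1


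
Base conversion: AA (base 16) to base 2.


AA (base 16) = 170 (decimal)
170 (decimal) = 10101010 (base 2)


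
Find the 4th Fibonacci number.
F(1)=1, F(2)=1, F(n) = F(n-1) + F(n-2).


Sequence: 1, 1, 2, 3
F(4) = 3


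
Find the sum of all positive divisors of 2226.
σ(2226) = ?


Divisors of 2226: 1, 2, 3, 6, 7, 14, 21, 42, 53, 106, 159, 318, 371, 742, 1113, 2226
Sum = 1 + 2 + 3 + 6 + 7 + 14 + 21 + 42 + 53 + 106 + 159 + 318 + 371 + 742 + 1113 + 2226 = 5184

σ(2226) = 5184


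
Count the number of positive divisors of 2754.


2754 = 2^1 × 3^4 × 17^1
d(2754) = (1+1) × (4+1) × (1+1) = 20

20 divisors


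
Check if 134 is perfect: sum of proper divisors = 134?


Proper divisors of 134: 1, 2, 67
Sum = 1 + 2 + 67 = 70

No, 134 is not perfect (70 ≠ 134)


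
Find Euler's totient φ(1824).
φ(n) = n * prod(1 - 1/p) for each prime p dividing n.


1824 = 2^5 × 3 × 19
Prime factors: 2, 3, 19
φ(1824) = 1824 × (1-1/2) × (1-1/3) × (1-1/19)
= 1824 × 1/2 × 2/3 × 18/19 = 576

φ(1824) = 576


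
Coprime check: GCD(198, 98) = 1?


Euclidean algorithm:
198 = 2 * 98 + 2
98 = 49 * 2 + 0
GCD(198, 98) = 2

No, not coprime (GCD = 2)


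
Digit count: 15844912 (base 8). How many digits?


15844912 in base 8 = 74343060
Number of digits = 8

8 digits (base 8)


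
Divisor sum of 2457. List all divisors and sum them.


Divisors of 2457: 1, 3, 7, 9, 13, 21, 27, 39, 63, 91, 117, 189, 273, 351, 819, 2457
Sum = 1 + 3 + 7 + 9 + 13 + 21 + 27 + 39 + 63 + 91 + 117 + 189 + 273 + 351 + 819 + 2457 = 4480

σ(2457) = 4480


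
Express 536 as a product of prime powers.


536 / 2 = 268
268 / 2 = 134
134 / 2 = 67
67 / 67 = 1
536 = 2^3 × 67


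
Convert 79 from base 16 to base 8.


79 (base 16) = 121 (decimal)
121 (decimal) = 171 (base 8)


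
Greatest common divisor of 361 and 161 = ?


361 = 2 * 161 + 39
161 = 4 * 39 + 5
39 = 7 * 5 + 4
5 = 1 * 4 + 1
4 = 4 * 1 + 0
GCD = 1


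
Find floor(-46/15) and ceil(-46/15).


-46/15 = -3.0667
floor = -4
ceil = -3

floor = -4, ceil = -3


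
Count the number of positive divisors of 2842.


2842 = 2^1 × 7^2 × 29^1
d(2842) = (1+1) × (2+1) × (1+1) = 12

12 divisors


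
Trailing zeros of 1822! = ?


floor(1822/5) = 364
floor(1822/25) = 72
floor(1822/125) = 14
floor(1822/625) = 2
Total = 452

452 trailing zeros


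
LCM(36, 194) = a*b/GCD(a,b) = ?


GCD(36, 194) = 2
LCM = 36*194/2 = 6984/2 = 3492

LCM = 3492


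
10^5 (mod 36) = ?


10^1 mod 36 = 10
10^2 mod 36 = 28
10^3 mod 36 = 28
10^4 mod 36 = 28
10^5 mod 36 = 28


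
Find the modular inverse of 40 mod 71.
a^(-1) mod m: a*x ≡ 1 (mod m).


Use the extended Euclidean algorithm on (71, 40); each row r = 71*s + 40*t:
r=71, s=1, t=0
r=40, s=0, t=1
q=1: r=31, s=1, t=-1   [71*(1) + 40*(-1) = 31]
q=1: r=9, s=-1, t=2   [71*(-1) + 40*(2) = 9]
q=3: r=4, s=4, t=-7   [71*(4) + 40*(-7) = 4]
q=2: r=1, s=-9, t=16   [71*(-9) + 40*(16) = 1]
q=4: r=0, s=40, t=-71   [71*(40) + 40*(-71) = 0]
GCD = 1 with t = 16, so 40*(16) ≡ 1 (mod 71)
Inverse = 16 mod 71 = 16
Check: 40 * 16 = 640 ≡ 1 (mod 71)

40^(-1) ≡ 16 (mod 71)


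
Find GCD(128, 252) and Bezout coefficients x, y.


Tabular extended Euclidean (each row: r = 128*s + 252*t):
r=128, s=1, t=0
r=252, s=0, t=1
q=0: r=128, s=1, t=0   [128*(1) + 252*(0) = 128]
q=1: r=124, s=-1, t=1   [128*(-1) + 252*(1) = 124]
q=1: r=4, s=2, t=-1   [128*(2) + 252*(-1) = 4]
q=31: r=0, s=-63, t=32   [128*(-63) + 252*(32) = 0]
GCD = 4; from the row with r=4: x=2, y=-1
Check: 128*(2) + 252*(-1) = 256 - 252 = 4

GCD = 4, x = 2, y = -1


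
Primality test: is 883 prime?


Check divisors up to sqrt(883) = 29.7153
No divisors found.
883 is prime.

Yes, 883 is prime


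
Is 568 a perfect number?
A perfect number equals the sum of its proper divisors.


Proper divisors of 568: 1, 2, 4, 8, 71, 142, 284
Sum = 1 + 2 + 4 + 8 + 71 + 142 + 284 = 512

No, 568 is not perfect (512 ≠ 568)


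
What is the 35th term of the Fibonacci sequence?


Sequence: 1, 1, 2, 3, 5, 8, 13, 21, 34, 55, 89, 144, 233, 377, 610, 987, 1597, 2584, 4181, 6765, 10946, 17711, 28657, 46368, 75025, 121393, 196418, 317811, 514229, 832040, 1346269, 2178309, 3524578, 5702887, 9227465
F(35) = 9227465


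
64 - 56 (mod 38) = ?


64 - 56 = 8
8 mod 38 = 8


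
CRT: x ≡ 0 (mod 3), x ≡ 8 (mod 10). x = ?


M = 3*10 = 30
M1 = M/3 = 10, M2 = M/10 = 3
M1^(-1) mod 3 = 1, M2^(-1) mod 10 = 7
x = 0*10*1 + 8*3*7 = 168
168 mod 30 = 18
Check: 18 mod 3 = 0 ✓, 18 mod 10 = 8 ✓

x ≡ 18 (mod 30)


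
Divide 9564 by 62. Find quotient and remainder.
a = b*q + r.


9564 = 62 * 154 + 16
Check: 9548 + 16 = 9564

q = 154, r = 16


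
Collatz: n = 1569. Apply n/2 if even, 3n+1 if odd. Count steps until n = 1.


1569 → 4708 → 2354 → 1177 → 3532 → 1766 → 883 → 2650 → 1325 → 3976 → 1988 → 994 → 497 → 1492 → 746 → 373 → 1120 → 560 → 280 → 140 → 70 → 35 → 106 → 53 → 160 → 80 → 40 → 20 → 10 → 5 → 16 → 8 → 4 → 2 → 1
Total steps = 34

34 steps


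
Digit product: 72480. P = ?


7 × 2 × 4 × 8 × 0 = 0


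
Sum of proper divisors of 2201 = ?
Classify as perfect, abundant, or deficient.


Proper divisors: 1, 31, 71
Sum = 1 + 31 + 71 = 103
103 < 2201 → deficient

s(2201) = 103 (deficient)


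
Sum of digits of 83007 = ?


8 + 3 + 0 + 0 + 7 = 18


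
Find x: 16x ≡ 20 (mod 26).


GCD(16, 26) = 2 divides 20
Divide: 8x ≡ 10 (mod 13)
x ≡ 11 (mod 13)


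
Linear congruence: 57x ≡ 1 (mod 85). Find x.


GCD(57, 85) = 1, unique solution
a^(-1) mod 85 = 3
x = 3 * 1 mod 85 = 3

x ≡ 3 (mod 85)


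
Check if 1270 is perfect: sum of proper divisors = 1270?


Proper divisors of 1270: 1, 2, 5, 10, 127, 254, 635
Sum = 1 + 2 + 5 + 10 + 127 + 254 + 635 = 1034

No, 1270 is not perfect (1034 ≠ 1270)


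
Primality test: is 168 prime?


168 / 2 = 84 (exact division)
168 is NOT prime.

No, 168 is not prime


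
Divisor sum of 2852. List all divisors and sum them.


Divisors of 2852: 1, 2, 4, 23, 31, 46, 62, 92, 124, 713, 1426, 2852
Sum = 1 + 2 + 4 + 23 + 31 + 46 + 62 + 92 + 124 + 713 + 1426 + 2852 = 5376

σ(2852) = 5376


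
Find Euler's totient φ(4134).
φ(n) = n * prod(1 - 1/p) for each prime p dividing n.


4134 = 2 × 3 × 13 × 53
Prime factors: 2, 3, 13, 53
φ(4134) = 4134 × (1-1/2) × (1-1/3) × (1-1/13) × (1-1/53)
= 4134 × 1/2 × 2/3 × 12/13 × 52/53 = 1248

φ(4134) = 1248


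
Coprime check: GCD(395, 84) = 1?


Euclidean algorithm:
395 = 4 * 84 + 59
84 = 1 * 59 + 25
59 = 2 * 25 + 9
25 = 2 * 9 + 7
9 = 1 * 7 + 2
7 = 3 * 2 + 1
2 = 2 * 1 + 0
GCD(395, 84) = 1

Yes, coprime (GCD = 1)


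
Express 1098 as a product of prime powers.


1098 / 2 = 549
549 / 3 = 183
183 / 3 = 61
61 / 61 = 1
1098 = 2 × 3^2 × 61


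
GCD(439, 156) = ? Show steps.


439 = 2 * 156 + 127
156 = 1 * 127 + 29
127 = 4 * 29 + 11
29 = 2 * 11 + 7
11 = 1 * 7 + 4
7 = 1 * 4 + 3
4 = 1 * 3 + 1
3 = 3 * 1 + 0
GCD = 1


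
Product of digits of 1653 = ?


1 × 6 × 5 × 3 = 90


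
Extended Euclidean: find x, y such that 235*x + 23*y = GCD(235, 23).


Tabular extended Euclidean (each row: r = 235*s + 23*t):
r=235, s=1, t=0
r=23, s=0, t=1
q=10: r=5, s=1, t=-10   [235*(1) + 23*(-10) = 5]
q=4: r=3, s=-4, t=41   [235*(-4) + 23*(41) = 3]
q=1: r=2, s=5, t=-51   [235*(5) + 23*(-51) = 2]
q=1: r=1, s=-9, t=92   [235*(-9) + 23*(92) = 1]
q=2: r=0, s=23, t=-235   [235*(23) + 23*(-235) = 0]
GCD = 1; from the row with r=1: x=-9, y=92
Check: 235*(-9) + 23*(92) = -2115 + 2116 = 1

GCD = 1, x = -9, y = 92


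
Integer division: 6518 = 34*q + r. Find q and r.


6518 = 34 * 191 + 24
Check: 6494 + 24 = 6518

q = 191, r = 24


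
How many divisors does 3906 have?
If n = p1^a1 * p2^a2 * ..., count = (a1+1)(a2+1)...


3906 = 2^1 × 3^2 × 7^1 × 31^1
d(3906) = (1+1) × (2+1) × (1+1) × (1+1) = 24

24 divisors


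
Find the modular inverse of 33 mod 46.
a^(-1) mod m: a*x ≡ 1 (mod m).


Use the extended Euclidean algorithm on (46, 33); each row r = 46*s + 33*t:
r=46, s=1, t=0
r=33, s=0, t=1
q=1: r=13, s=1, t=-1   [46*(1) + 33*(-1) = 13]
q=2: r=7, s=-2, t=3   [46*(-2) + 33*(3) = 7]
q=1: r=6, s=3, t=-4   [46*(3) + 33*(-4) = 6]
q=1: r=1, s=-5, t=7   [46*(-5) + 33*(7) = 1]
q=6: r=0, s=33, t=-46   [46*(33) + 33*(-46) = 0]
GCD = 1 with t = 7, so 33*(7) ≡ 1 (mod 46)
Inverse = 7 mod 46 = 7
Check: 33 * 7 = 231 ≡ 1 (mod 46)

33^(-1) ≡ 7 (mod 46)


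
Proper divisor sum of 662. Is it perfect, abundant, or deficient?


Proper divisors: 1, 2, 331
Sum = 1 + 2 + 331 = 334
334 < 662 → deficient

s(662) = 334 (deficient)


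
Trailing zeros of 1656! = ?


floor(1656/5) = 331
floor(1656/25) = 66
floor(1656/125) = 13
floor(1656/625) = 2
Total = 412

412 trailing zeros


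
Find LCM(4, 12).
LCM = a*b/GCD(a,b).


GCD(4, 12) = 4
LCM = 4*12/4 = 48/4 = 12

LCM = 12


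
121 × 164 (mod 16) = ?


121 × 164 = 19844
19844 mod 16 = 4


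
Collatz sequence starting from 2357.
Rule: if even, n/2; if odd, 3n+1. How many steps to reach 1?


2357 → 7072 → 3536 → 1768 → 884 → 442 → 221 → 664 → 332 → 166 → 83 → 250 → 125 → 376 → 188 → 94 → 47 → 142 → 71 → 214 → 107 → 322 → 161 → 484 → 242 → 121 → 364 → 182 → 91 → 274 → 137 → 412 → 206 → 103 → 310 → 155 → 466 → 233 → 700 → 350 → 175 → 526 → 263 → 790 → 395 → 1186 → 593 → 1780 → 890 → 445 → 1336 → 668 → 334 → 167 → 502 → 251 → 754 → 377 → 1132 → 566 → 283 → 850 → 425 → 1276 → 638 → 319 → 958 → 479 → 1438 → 719 → 2158 → 1079 → 3238 → 1619 → 4858 → 2429 → 7288 → 3644 → 1822 → 911 → 2734 → 1367 → 4102 → 2051 → 6154 → 3077 → 9232 → 4616 → 2308 → 1154 → 577 → 1732 → 866 → 433 → 1300 → 650 → 325 → 976 → 488 → 244 → 122 → 61 → 184 → 92 → 46 → 23 → 70 → 35 → 106 → 53 → 160 → 80 → 40 → 20 → 10 → 5 → 16 → 8 → 4 → 2 → 1
Total steps = 120

120 steps


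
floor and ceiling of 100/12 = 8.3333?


100/12 = 8.3333
floor = 8
ceil = 9

floor = 8, ceil = 9


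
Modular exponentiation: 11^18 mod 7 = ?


11^1 mod 7 = 4
11^2 mod 7 = 2
11^3 mod 7 = 1
11^4 mod 7 = 4
11^5 mod 7 = 2
11^6 mod 7 = 1
11^7 mod 7 = 4
11^8 mod 7 = 2
11^9 mod 7 = 1
11^10 mod 7 = 4
11^11 mod 7 = 2
11^12 mod 7 = 1
11^13 mod 7 = 4
11^14 mod 7 = 2
11^15 mod 7 = 1
11^16 mod 7 = 4
11^17 mod 7 = 2
11^18 mod 7 = 1


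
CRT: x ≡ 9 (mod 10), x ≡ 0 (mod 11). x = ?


M = 10*11 = 110
M1 = M/10 = 11, M2 = M/11 = 10
M1^(-1) mod 10 = 1, M2^(-1) mod 11 = 10
x = 9*11*1 + 0*10*10 = 99
99 mod 110 = 99
Check: 99 mod 10 = 9 ✓, 99 mod 11 = 0 ✓

x ≡ 99 (mod 110)


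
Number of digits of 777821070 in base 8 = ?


777821070 in base 8 = 5627115616
Number of digits = 10

10 digits (base 8)


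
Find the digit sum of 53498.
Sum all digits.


5 + 3 + 4 + 9 + 8 = 29


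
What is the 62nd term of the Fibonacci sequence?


Sequence: 1, 1, 2, 3, 5, 8, 13, 21, 34, 55, 89, 144, 233, 377, 610, 987, 1597, 2584, 4181, 6765, 10946, 17711, 28657, 46368, 75025, 121393, 196418, 317811, 514229, 832040, 1346269, 2178309, 3524578, 5702887, 9227465, 14930352, 24157817, 39088169, 63245986, 102334155, 165580141, 267914296, 433494437, 701408733, 1134903170, 1836311903, 2971215073, 4807526976, 7778742049, 12586269025, 20365011074, 32951280099, 53316291173, 86267571272, 139583862445, 225851433717, 365435296162, 591286729879, 956722026041, 1548008755920, 2504730781961, 4052739537881
F(62) = 4052739537881


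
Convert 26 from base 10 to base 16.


26 (base 10) = 26 (decimal)
26 (decimal) = 1A (base 16)


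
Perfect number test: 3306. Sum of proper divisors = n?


Proper divisors of 3306: 1, 2, 3, 6, 19, 29, 38, 57, 58, 87, 114, 174, 551, 1102, 1653
Sum = 1 + 2 + 3 + 6 + 19 + 29 + 38 + 57 + 58 + 87 + 114 + 174 + 551 + 1102 + 1653 = 3894

No, 3306 is not perfect (3894 ≠ 3306)


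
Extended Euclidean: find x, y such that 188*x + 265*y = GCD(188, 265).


Tabular extended Euclidean (each row: r = 188*s + 265*t):
r=188, s=1, t=0
r=265, s=0, t=1
q=0: r=188, s=1, t=0   [188*(1) + 265*(0) = 188]
q=1: r=77, s=-1, t=1   [188*(-1) + 265*(1) = 77]
q=2: r=34, s=3, t=-2   [188*(3) + 265*(-2) = 34]
q=2: r=9, s=-7, t=5   [188*(-7) + 265*(5) = 9]
q=3: r=7, s=24, t=-17   [188*(24) + 265*(-17) = 7]
q=1: r=2, s=-31, t=22   [188*(-31) + 265*(22) = 2]
q=3: r=1, s=117, t=-83   [188*(117) + 265*(-83) = 1]
q=2: r=0, s=-265, t=188   [188*(-265) + 265*(188) = 0]
GCD = 1; from the row with r=1: x=117, y=-83
Check: 188*(117) + 265*(-83) = 21996 - 21995 = 1

GCD = 1, x = 117, y = -83


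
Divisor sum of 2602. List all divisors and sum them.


Divisors of 2602: 1, 2, 1301, 2602
Sum = 1 + 2 + 1301 + 2602 = 3906

σ(2602) = 3906


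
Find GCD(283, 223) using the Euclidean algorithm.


283 = 1 * 223 + 60
223 = 3 * 60 + 43
60 = 1 * 43 + 17
43 = 2 * 17 + 9
17 = 1 * 9 + 8
9 = 1 * 8 + 1
8 = 8 * 1 + 0
GCD = 1


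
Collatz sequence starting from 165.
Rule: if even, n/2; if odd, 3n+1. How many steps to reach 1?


165 → 496 → 248 → 124 → 62 → 31 → 94 → 47 → 142 → 71 → 214 → 107 → 322 → 161 → 484 → 242 → 121 → 364 → 182 → 91 → 274 → 137 → 412 → 206 → 103 → 310 → 155 → 466 → 233 → 700 → 350 → 175 → 526 → 263 → 790 → 395 → 1186 → 593 → 1780 → 890 → 445 → 1336 → 668 → 334 → 167 → 502 → 251 → 754 → 377 → 1132 → 566 → 283 → 850 → 425 → 1276 → 638 → 319 → 958 → 479 → 1438 → 719 → 2158 → 1079 → 3238 → 1619 → 4858 → 2429 → 7288 → 3644 → 1822 → 911 → 2734 → 1367 → 4102 → 2051 → 6154 → 3077 → 9232 → 4616 → 2308 → 1154 → 577 → 1732 → 866 → 433 → 1300 → 650 → 325 → 976 → 488 → 244 → 122 → 61 → 184 → 92 → 46 → 23 → 70 → 35 → 106 → 53 → 160 → 80 → 40 → 20 → 10 → 5 → 16 → 8 → 4 → 2 → 1
Total steps = 111

111 steps


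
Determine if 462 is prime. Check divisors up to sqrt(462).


462 / 2 = 231 (exact division)
462 is NOT prime.

No, 462 is not prime


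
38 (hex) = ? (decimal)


38 (base 16) = 56 (decimal)
56 (decimal) = 56 (base 10)


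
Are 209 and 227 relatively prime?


Euclidean algorithm:
227 = 1 * 209 + 18
209 = 11 * 18 + 11
18 = 1 * 11 + 7
11 = 1 * 7 + 4
7 = 1 * 4 + 3
4 = 1 * 3 + 1
3 = 3 * 1 + 0
GCD(209, 227) = 1

Yes, coprime (GCD = 1)


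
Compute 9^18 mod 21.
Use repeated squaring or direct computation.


9^1 mod 21 = 9
9^2 mod 21 = 18
9^3 mod 21 = 15
9^4 mod 21 = 9
9^5 mod 21 = 18
9^6 mod 21 = 15
9^7 mod 21 = 9
9^8 mod 21 = 18
9^9 mod 21 = 15
9^10 mod 21 = 9
9^11 mod 21 = 18
9^12 mod 21 = 15
9^13 mod 21 = 9
9^14 mod 21 = 18
9^15 mod 21 = 15
9^16 mod 21 = 9
9^17 mod 21 = 18
9^18 mod 21 = 15


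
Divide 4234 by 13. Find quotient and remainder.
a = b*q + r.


4234 = 13 * 325 + 9
Check: 4225 + 9 = 4234

q = 325, r = 9


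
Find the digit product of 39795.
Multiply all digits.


3 × 9 × 7 × 9 × 5 = 8505


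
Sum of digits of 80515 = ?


8 + 0 + 5 + 1 + 5 = 19


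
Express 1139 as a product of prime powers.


1139 / 17 = 67
67 / 67 = 1
1139 = 17 × 67


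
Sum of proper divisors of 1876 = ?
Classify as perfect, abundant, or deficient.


Proper divisors: 1, 2, 4, 7, 14, 28, 67, 134, 268, 469, 938
Sum = 1 + 2 + 4 + 7 + 14 + 28 + 67 + 134 + 268 + 469 + 938 = 1932
1932 > 1876 → abundant

s(1876) = 1932 (abundant)


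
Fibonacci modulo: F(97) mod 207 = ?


F(k) mod 207 for k=1..97:
1, 1, 2, 3, 5, 8, 13, 21, 34, 55, 89, 144, 26, 170, 196, 159, 148, 100, 41, 141, 182, 116, 91, 0, 91, 91, 182, 66, 41, 107, 148, 48, 196, 37, 26, 63, 89, 152, 34, 186, 13, 199, 5, 204, 2, 206, 1, 0, 1, 1, 2, 3, 5, 8, 13, 21, 34, 55, 89, 144, 26, 170, 196, 159, 148, 100, 41, 141, 182, 116, 91, 0, 91, 91, 182, 66, 41, 107, 148, 48, 196, 37, 26, 63, 89, 152, 34, 186, 13, 199, 5, 204, 2, 206, 1, 0, 1
F(97) mod 207 = 1


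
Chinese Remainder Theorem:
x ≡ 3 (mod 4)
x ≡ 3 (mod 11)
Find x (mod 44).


M = 4*11 = 44
M1 = M/4 = 11, M2 = M/11 = 4
M1^(-1) mod 4 = 3, M2^(-1) mod 11 = 3
x = 3*11*3 + 3*4*3 = 135
135 mod 44 = 3
Check: 3 mod 4 = 3 ✓, 3 mod 11 = 3 ✓

x ≡ 3 (mod 44)


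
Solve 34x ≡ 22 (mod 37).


GCD(34, 37) = 1, unique solution
a^(-1) mod 37 = 12
x = 12 * 22 mod 37 = 5

x ≡ 5 (mod 37)


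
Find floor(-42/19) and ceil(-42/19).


-42/19 = -2.2105
floor = -3
ceil = -2

floor = -3, ceil = -2


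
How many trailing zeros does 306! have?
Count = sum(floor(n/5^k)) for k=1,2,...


floor(306/5) = 61
floor(306/25) = 12
floor(306/125) = 2
Total = 75

75 trailing zeros


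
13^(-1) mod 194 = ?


Use the extended Euclidean algorithm on (194, 13); each row r = 194*s + 13*t:
r=194, s=1, t=0
r=13, s=0, t=1
q=14: r=12, s=1, t=-14   [194*(1) + 13*(-14) = 12]
q=1: r=1, s=-1, t=15   [194*(-1) + 13*(15) = 1]
q=12: r=0, s=13, t=-194   [194*(13) + 13*(-194) = 0]
GCD = 1 with t = 15, so 13*(15) ≡ 1 (mod 194)
Inverse = 15 mod 194 = 15
Check: 13 * 15 = 195 ≡ 1 (mod 194)

13^(-1) ≡ 15 (mod 194)


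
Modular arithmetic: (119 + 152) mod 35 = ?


119 + 152 = 271
271 mod 35 = 26


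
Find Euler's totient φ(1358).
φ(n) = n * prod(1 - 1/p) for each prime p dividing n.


1358 = 2 × 7 × 97
Prime factors: 2, 7, 97
φ(1358) = 1358 × (1-1/2) × (1-1/7) × (1-1/97)
= 1358 × 1/2 × 6/7 × 96/97 = 576

φ(1358) = 576


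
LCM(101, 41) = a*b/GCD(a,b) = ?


GCD(101, 41) = 1
LCM = 101*41/1 = 4141/1 = 4141

LCM = 4141


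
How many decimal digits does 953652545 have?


953652545 has 9 digits in base 10
floor(log10(953652545)) + 1 = floor(8.9794) + 1 = 9

9 digits (base 10)


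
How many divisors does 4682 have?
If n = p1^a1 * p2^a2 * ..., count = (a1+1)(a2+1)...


4682 = 2^1 × 2341^1
d(4682) = (1+1) × (1+1) = 4

4 divisors


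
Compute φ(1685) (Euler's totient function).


1685 = 5 × 337
Prime factors: 5, 337
φ(1685) = 1685 × (1-1/5) × (1-1/337)
= 1685 × 4/5 × 336/337 = 1344

φ(1685) = 1344


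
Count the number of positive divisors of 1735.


1735 = 5^1 × 347^1
d(1735) = (1+1) × (1+1) = 4

4 divisors


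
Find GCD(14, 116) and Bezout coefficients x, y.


Tabular extended Euclidean (each row: r = 14*s + 116*t):
r=14, s=1, t=0
r=116, s=0, t=1
q=0: r=14, s=1, t=0   [14*(1) + 116*(0) = 14]
q=8: r=4, s=-8, t=1   [14*(-8) + 116*(1) = 4]
q=3: r=2, s=25, t=-3   [14*(25) + 116*(-3) = 2]
q=2: r=0, s=-58, t=7   [14*(-58) + 116*(7) = 0]
GCD = 2; from the row with r=2: x=25, y=-3
Check: 14*(25) + 116*(-3) = 350 - 348 = 2

GCD = 2, x = 25, y = -3


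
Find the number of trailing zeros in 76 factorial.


floor(76/5) = 15
floor(76/25) = 3
Total = 18

18 trailing zeros


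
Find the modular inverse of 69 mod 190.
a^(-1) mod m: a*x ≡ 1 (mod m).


Use the extended Euclidean algorithm on (190, 69); each row r = 190*s + 69*t:
r=190, s=1, t=0
r=69, s=0, t=1
q=2: r=52, s=1, t=-2   [190*(1) + 69*(-2) = 52]
q=1: r=17, s=-1, t=3   [190*(-1) + 69*(3) = 17]
q=3: r=1, s=4, t=-11   [190*(4) + 69*(-11) = 1]
q=17: r=0, s=-69, t=190   [190*(-69) + 69*(190) = 0]
GCD = 1 with t = -11, so 69*(-11) ≡ 1 (mod 190)
Inverse = -11 mod 190 = 179
Check: 69 * 179 = 12351 ≡ 1 (mod 190)

69^(-1) ≡ 179 (mod 190)


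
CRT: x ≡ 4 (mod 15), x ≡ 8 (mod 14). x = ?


M = 15*14 = 210
M1 = M/15 = 14, M2 = M/14 = 15
M1^(-1) mod 15 = 14, M2^(-1) mod 14 = 1
x = 4*14*14 + 8*15*1 = 904
904 mod 210 = 64
Check: 64 mod 15 = 4 ✓, 64 mod 14 = 8 ✓

x ≡ 64 (mod 210)


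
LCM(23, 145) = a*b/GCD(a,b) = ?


GCD(23, 145) = 1
LCM = 23*145/1 = 3335/1 = 3335

LCM = 3335


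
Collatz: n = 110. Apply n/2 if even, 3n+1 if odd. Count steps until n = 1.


110 → 55 → 166 → 83 → 250 → 125 → 376 → 188 → 94 → 47 → 142 → 71 → 214 → 107 → 322 → 161 → 484 → 242 → 121 → 364 → 182 → 91 → 274 → 137 → 412 → 206 → 103 → 310 → 155 → 466 → 233 → 700 → 350 → 175 → 526 → 263 → 790 → 395 → 1186 → 593 → 1780 → 890 → 445 → 1336 → 668 → 334 → 167 → 502 → 251 → 754 → 377 → 1132 → 566 → 283 → 850 → 425 → 1276 → 638 → 319 → 958 → 479 → 1438 → 719 → 2158 → 1079 → 3238 → 1619 → 4858 → 2429 → 7288 → 3644 → 1822 → 911 → 2734 → 1367 → 4102 → 2051 → 6154 → 3077 → 9232 → 4616 → 2308 → 1154 → 577 → 1732 → 866 → 433 → 1300 → 650 → 325 → 976 → 488 → 244 → 122 → 61 → 184 → 92 → 46 → 23 → 70 → 35 → 106 → 53 → 160 → 80 → 40 → 20 → 10 → 5 → 16 → 8 → 4 → 2 → 1
Total steps = 113

113 steps
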